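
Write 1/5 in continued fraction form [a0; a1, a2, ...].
[0; 5]

Euclidean algorithm steps:
1 = 0 × 5 + 1
5 = 5 × 1 + 0
Continued fraction: [0; 5]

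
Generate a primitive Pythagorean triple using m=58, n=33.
(2275, 3828, 4453)

Euclid's formula: a = m² - n², b = 2mn, c = m² + n²
m = 58, n = 33
a = 58² - 33² = 3364 - 1089 = 2275
b = 2 × 58 × 33 = 3828
c = 58² + 33² = 3364 + 1089 = 4453
Verification: 2275² + 3828² = 5175625 + 14653584 = 19829209 = 4453² ✓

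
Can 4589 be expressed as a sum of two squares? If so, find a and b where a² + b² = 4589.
10² + 67² (a=10, b=67)

Factorization: 4589 = 13 × 353
By Fermat: n is sum of two squares iff every prime p ≡ 3 (mod 4) appears to even power.
All primes ≡ 3 (mod 4) appear to even power.
Search a = 0, 1, 2, … for 4589 - a² a perfect square: first hit at a = 10: 4589 - 100 = 4489 = 67².
4589 = 10² + 67² = 100 + 4489 ✓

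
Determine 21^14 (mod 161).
77

Repeated squaring. Binary of 14 = 1110.
21^1 ≡ 21 (mod 161); 21^2 ≡ 119 (mod 161); 21^4 ≡ 154 (mod 161); 21^8 ≡ 49 (mod 161)
21^14 = 21^2 × 21^4 × 21^8 ≡ 77 (mod 161)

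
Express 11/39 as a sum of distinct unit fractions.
1/4 + 1/32 + 1/1248

Greedy algorithm:
11/39: ceiling(39/11) = 4, use 1/4
5/156: ceiling(156/5) = 32, use 1/32
1/1248: ceiling(1248/1) = 1248, use 1/1248
Result: 11/39 = 1/4 + 1/32 + 1/1248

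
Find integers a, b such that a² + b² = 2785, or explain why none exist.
9² + 52² (a=9, b=52)

Factorization: 2785 = 5 × 557
By Fermat: n is sum of two squares iff every prime p ≡ 3 (mod 4) appears to even power.
All primes ≡ 3 (mod 4) appear to even power.
Search a = 0, 1, 2, … for 2785 - a² a perfect square: first hit at a = 9: 2785 - 81 = 2704 = 52².
2785 = 9² + 52² = 81 + 2704 ✓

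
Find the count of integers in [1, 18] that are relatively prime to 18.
6

18 = 2 × 3^2
φ(n) = n × ∏(1 - 1/p) for each prime p dividing n
φ(18) = 18 × (1 - 1/2) × (1 - 1/3) = 6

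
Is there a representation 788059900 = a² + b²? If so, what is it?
Not possible

Factorization: 788059900 = 2^2 × 5^2 × 199^3
By Fermat: n is sum of two squares iff every prime p ≡ 3 (mod 4) appears to even power.
Prime(s) ≡ 3 (mod 4) with odd exponent: [(199, 3)]
Therefore 788059900 cannot be expressed as a² + b².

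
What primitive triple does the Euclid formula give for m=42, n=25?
(1139, 2100, 2389)

Euclid's formula: a = m² - n², b = 2mn, c = m² + n²
m = 42, n = 25
a = 42² - 25² = 1764 - 625 = 1139
b = 2 × 42 × 25 = 2100
c = 42² + 25² = 1764 + 625 = 2389
Verification: 1139² + 2100² = 1297321 + 4410000 = 5707321 = 2389² ✓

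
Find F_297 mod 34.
0

Matrix identity: Q^n = [[F_(n+1), F_n], [F_n, F_(n-1)]] with Q = [[1,1],[1,0]].
n = 297 = 100101001₂. Square-and-multiply, entries mod 34:
Q^1 = [[1,1],[1,0]]
Q^2 = (Q^1)² = [[2,1],[1,1]]
Q^4 = (Q^2)² = [[5,3],[3,2]]
Q^9 = (Q^4)²·Q = [[21,0],[0,21]]
Q^18 = (Q^9)² = [[33,0],[0,33]]
Q^37 = (Q^18)²·Q = [[1,1],[1,0]]
Q^74 = (Q^37)² = [[2,1],[1,1]]
Q^148 = (Q^74)² = [[5,3],[3,2]]
Q^297 = (Q^148)²·Q = [[21,0],[0,21]]
F_297 mod 34 = Q^297[0][1] = 0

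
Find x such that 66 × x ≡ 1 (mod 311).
33

gcd(66, 311) = 1, so the inverse exists.
Extended Euclidean algorithm on (311, 66):
311 = 4 × 66 + 47  ⟹  47 = (1)·311 + (-4)·66
66 = 1 × 47 + 19  ⟹  19 = (-1)·311 + (5)·66
47 = 2 × 19 + 9  ⟹  9 = (3)·311 + (-14)·66
19 = 2 × 9 + 1  ⟹  1 = (-7)·311 + (33)·66
So (33)·66 ≡ 1 (mod 311), i.e. 66^(-1) ≡ 33 (mod 311).
Check: 66 × 33 = 2178 ≡ 1 (mod 311)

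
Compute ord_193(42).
32

193 is prime, so ord(42) divides φ(193) = 192.
Divisors of 192: 1, 2, 3, 4, 6, 8, 12, 16, 24, 32, 48, 64, 96, 192.
Repeated squaring: 42^1 ≡ 42, 42^2 ≡ 27, 42^4 ≡ 150, 42^8 ≡ 112, 42^16 ≡ 192, 42^32 ≡ 1, 42^64 ≡ 1, 42^128 ≡ 1 (mod 193).
Test 42^d mod 193 for each divisor d in increasing order:
42^1 ≡ 42
42^2 ≡ 27
42^3 = 42^2·42^1 ≡ 169
42^4 ≡ 150
42^6 = 42^4·42^2 ≡ 190
42^8 ≡ 112
42^12 = 42^8·42^4 ≡ 9
42^16 ≡ 192
42^24 = 42^16·42^8 ≡ 81
42^32 ≡ 1  ← first divisor giving 1
The order is 32.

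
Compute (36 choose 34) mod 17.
1

Using Lucas' theorem:
Write n=36 and k=34 in base 17:
n in base 17: [2, 2]
k in base 17: [2, 0]
C(36,34) mod 17 = ∏ C(n_i, k_i) mod 17
Digit binomials (mod 17): C(2,2) = 1; C(2,0) = 1
Product: 1 × 1 = 1 ≡ 1 (mod 17)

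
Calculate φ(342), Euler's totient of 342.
108

342 = 2 × 3^2 × 19
φ(n) = n × ∏(1 - 1/p) for each prime p dividing n
φ(342) = 342 × (1 - 1/2) × (1 - 1/3) × (1 - 1/19) = 108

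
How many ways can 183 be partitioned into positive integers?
896684817527

p(n) counts ways to write n as a sum of positive integers (order ignored).
Euler's pentagonal recurrence: p(k) = p(k-1) + p(k-2) - p(k-5) - p(k-7) + p(k-12) + p(k-15) - ... (offsets j(3j∓1)/2, signs ++--, p(0)=1, p(<0)=0).
DP table for k = 0..182: p(0)=1, p(1)=1, p(2)=2, p(3)=3, p(4)=5, p(5)=7, p(6)=11, p(7)=15, p(8)=22, p(9)=30, p(10)=42, p(11)=56, p(12)=77, p(13)=101, p(14)=135, p(15)=176, p(16)=231, p(17)=297, p(18)=385, p(19)=490, p(20)=627, p(21)=792, p(22)=1002, p(23)=1255, p(24)=1575, p(25)=1958, p(26)=2436, p(27)=3010, p(28)=3718, p(29)=4565, p(30)=5604, p(31)=6842, p(32)=8349, p(33)=10143, p(34)=12310, p(35)=14883, p(36)=17977, p(37)=21637, p(38)=26015, p(39)=31185, p(40)=37338, p(41)=44583, p(42)=53174, p(43)=63261, p(44)=75175, p(45)=89134, p(46)=105558, p(47)=124754, p(48)=147273, p(49)=173525, p(50)=204226, p(51)=239943, p(52)=281589, p(53)=329931, p(54)=386155, p(55)=451276, p(56)=526823, p(57)=614154, p(58)=715220, p(59)=831820, p(60)=966467, p(61)=1121505, p(62)=1300156, p(63)=1505499, p(64)=1741630, p(65)=2012558, p(66)=2323520, p(67)=2679689, p(68)=3087735, p(69)=3554345, p(70)=4087968, p(71)=4697205, p(72)=5392783, p(73)=6185689, p(74)=7089500, p(75)=8118264, p(76)=9289091, p(77)=10619863, p(78)=12132164, p(79)=13848650, p(80)=15796476, p(81)=18004327, p(82)=20506255, p(83)=23338469, p(84)=26543660, p(85)=30167357, p(86)=34262962, p(87)=38887673, p(88)=44108109, p(89)=49995925, p(90)=56634173, p(91)=64112359, p(92)=72533807, p(93)=82010177, p(94)=92669720, p(95)=104651419, p(96)=118114304, p(97)=133230930, p(98)=150198136, p(99)=169229875, p(100)=190569292, p(101)=214481126, p(102)=241265379, p(103)=271248950, p(104)=304801365, p(105)=342325709, p(106)=384276336, p(107)=431149389, p(108)=483502844, p(109)=541946240, p(110)=607163746, p(111)=679903203, p(112)=761002156, p(113)=851376628, p(114)=952050665, p(115)=1064144451, p(116)=1188908248, p(117)=1327710076, p(118)=1482074143, p(119)=1653668665, p(120)=1844349560, p(121)=2056148051, p(122)=2291320912, p(123)=2552338241, p(124)=2841940500, p(125)=3163127352, p(126)=3519222692, p(127)=3913864295, p(128)=4351078600, p(129)=4835271870, p(130)=5371315400, p(131)=5964539504, p(132)=6620830889, p(133)=7346629512, p(134)=8149040695, p(135)=9035836076, p(136)=10015581680, p(137)=11097645016, p(138)=12292341831, p(139)=13610949895, p(140)=15065878135, p(141)=16670689208, p(142)=18440293320, p(143)=20390982757, p(144)=22540654445, p(145)=24908858009, p(146)=27517052599, p(147)=30388671978, p(148)=33549419497, p(149)=37027355200, p(150)=40853235313, p(151)=45060624582, p(152)=49686288421, p(153)=54770336324, p(154)=60356673280, p(155)=66493182097, p(156)=73232243759, p(157)=80630964769, p(158)=88751778802, p(159)=97662728555, p(160)=107438159466, p(161)=118159068427, p(162)=129913904637, p(163)=142798995930, p(164)=156919475295, p(165)=172389800255, p(166)=189334822579, p(167)=207890420102, p(168)=228204732751, p(169)=250438925115, p(170)=274768617130, p(171)=301384802048, p(172)=330495499613, p(173)=362326859895, p(174)=397125074750, p(175)=435157697830, p(176)=476715857290, p(177)=522115831195, p(178)=571701605655, p(179)=625846753120, p(180)=684957390936, p(181)=749474411781, p(182)=819876908323.
Final step: p(183) = p(182) + p(181) - p(178) - p(176) + p(171) + p(168) - p(161) - p(157) + p(148) + p(143) - p(132) - p(126) + p(113) + p(106) - p(91) - p(83) + p(66) + p(57) - p(38) - p(28) + p(7)
= 819876908323 + 749474411781 - 571701605655 - 476715857290 + 301384802048 + 228204732751 - 118159068427 - 80630964769 + 33549419497 + 20390982757 - 6620830889 - 3519222692 + 851376628 + 384276336 - 64112359 - 23338469 + 2323520 + 614154 - 26015 - 3718 + 15
= 896684817527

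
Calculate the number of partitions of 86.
34262962

p(n) counts ways to write n as a sum of positive integers (order ignored).
Euler's pentagonal recurrence: p(k) = p(k-1) + p(k-2) - p(k-5) - p(k-7) + p(k-12) + p(k-15) - ... (offsets j(3j∓1)/2, signs ++--, p(0)=1, p(<0)=0).
DP table for k = 0..85: p(0)=1, p(1)=1, p(2)=2, p(3)=3, p(4)=5, p(5)=7, p(6)=11, p(7)=15, p(8)=22, p(9)=30, p(10)=42, p(11)=56, p(12)=77, p(13)=101, p(14)=135, p(15)=176, p(16)=231, p(17)=297, p(18)=385, p(19)=490, p(20)=627, p(21)=792, p(22)=1002, p(23)=1255, p(24)=1575, p(25)=1958, p(26)=2436, p(27)=3010, p(28)=3718, p(29)=4565, p(30)=5604, p(31)=6842, p(32)=8349, p(33)=10143, p(34)=12310, p(35)=14883, p(36)=17977, p(37)=21637, p(38)=26015, p(39)=31185, p(40)=37338, p(41)=44583, p(42)=53174, p(43)=63261, p(44)=75175, p(45)=89134, p(46)=105558, p(47)=124754, p(48)=147273, p(49)=173525, p(50)=204226, p(51)=239943, p(52)=281589, p(53)=329931, p(54)=386155, p(55)=451276, p(56)=526823, p(57)=614154, p(58)=715220, p(59)=831820, p(60)=966467, p(61)=1121505, p(62)=1300156, p(63)=1505499, p(64)=1741630, p(65)=2012558, p(66)=2323520, p(67)=2679689, p(68)=3087735, p(69)=3554345, p(70)=4087968, p(71)=4697205, p(72)=5392783, p(73)=6185689, p(74)=7089500, p(75)=8118264, p(76)=9289091, p(77)=10619863, p(78)=12132164, p(79)=13848650, p(80)=15796476, p(81)=18004327, p(82)=20506255, p(83)=23338469, p(84)=26543660, p(85)=30167357.
Final step: p(86) = p(85) + p(84) - p(81) - p(79) + p(74) + p(71) - p(64) - p(60) + p(51) + p(46) - p(35) - p(29) + p(16) + p(9)
= 30167357 + 26543660 - 18004327 - 13848650 + 7089500 + 4697205 - 1741630 - 966467 + 239943 + 105558 - 14883 - 4565 + 231 + 30
= 34262962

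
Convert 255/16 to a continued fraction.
[15; 1, 15]

Euclidean algorithm steps:
255 = 15 × 16 + 15
16 = 1 × 15 + 1
15 = 15 × 1 + 0
Continued fraction: [15; 1, 15]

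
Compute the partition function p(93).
82010177

p(n) counts ways to write n as a sum of positive integers (order ignored).
Euler's pentagonal recurrence: p(k) = p(k-1) + p(k-2) - p(k-5) - p(k-7) + p(k-12) + p(k-15) - ... (offsets j(3j∓1)/2, signs ++--, p(0)=1, p(<0)=0).
DP table for k = 0..92: p(0)=1, p(1)=1, p(2)=2, p(3)=3, p(4)=5, p(5)=7, p(6)=11, p(7)=15, p(8)=22, p(9)=30, p(10)=42, p(11)=56, p(12)=77, p(13)=101, p(14)=135, p(15)=176, p(16)=231, p(17)=297, p(18)=385, p(19)=490, p(20)=627, p(21)=792, p(22)=1002, p(23)=1255, p(24)=1575, p(25)=1958, p(26)=2436, p(27)=3010, p(28)=3718, p(29)=4565, p(30)=5604, p(31)=6842, p(32)=8349, p(33)=10143, p(34)=12310, p(35)=14883, p(36)=17977, p(37)=21637, p(38)=26015, p(39)=31185, p(40)=37338, p(41)=44583, p(42)=53174, p(43)=63261, p(44)=75175, p(45)=89134, p(46)=105558, p(47)=124754, p(48)=147273, p(49)=173525, p(50)=204226, p(51)=239943, p(52)=281589, p(53)=329931, p(54)=386155, p(55)=451276, p(56)=526823, p(57)=614154, p(58)=715220, p(59)=831820, p(60)=966467, p(61)=1121505, p(62)=1300156, p(63)=1505499, p(64)=1741630, p(65)=2012558, p(66)=2323520, p(67)=2679689, p(68)=3087735, p(69)=3554345, p(70)=4087968, p(71)=4697205, p(72)=5392783, p(73)=6185689, p(74)=7089500, p(75)=8118264, p(76)=9289091, p(77)=10619863, p(78)=12132164, p(79)=13848650, p(80)=15796476, p(81)=18004327, p(82)=20506255, p(83)=23338469, p(84)=26543660, p(85)=30167357, p(86)=34262962, p(87)=38887673, p(88)=44108109, p(89)=49995925, p(90)=56634173, p(91)=64112359, p(92)=72533807.
Final step: p(93) = p(92) + p(91) - p(88) - p(86) + p(81) + p(78) - p(71) - p(67) + p(58) + p(53) - p(42) - p(36) + p(23) + p(16) - p(1)
= 72533807 + 64112359 - 44108109 - 34262962 + 18004327 + 12132164 - 4697205 - 2679689 + 715220 + 329931 - 53174 - 17977 + 1255 + 231 - 1
= 82010177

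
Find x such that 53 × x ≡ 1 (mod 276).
125

gcd(53, 276) = 1, so the inverse exists.
Extended Euclidean algorithm on (276, 53):
276 = 5 × 53 + 11  ⟹  11 = (1)·276 + (-5)·53
53 = 4 × 11 + 9  ⟹  9 = (-4)·276 + (21)·53
11 = 1 × 9 + 2  ⟹  2 = (5)·276 + (-26)·53
9 = 4 × 2 + 1  ⟹  1 = (-24)·276 + (125)·53
So (125)·53 ≡ 1 (mod 276), i.e. 53^(-1) ≡ 125 (mod 276).
Check: 53 × 125 = 6625 ≡ 1 (mod 276)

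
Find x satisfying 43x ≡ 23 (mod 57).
x ≡ 35 (mod 57)

gcd(43, 57) = 1, which divides 23, so solutions exist.
Find 43^(-1) mod 57 by the extended Euclidean algorithm:
57 = 1 × 43 + 14  ⟹  14 = (1)·57 + (-1)·43
43 = 3 × 14 + 1  ⟹  1 = (-3)·57 + (4)·43
So (4)·43 ≡ 1 (mod 57), i.e. 43^(-1) ≡ 4 (mod 57).
x ≡ 4 × 23 = 92 ≡ 35 (mod 57).
Check: 43 × 35 = 1505 ≡ 23 (mod 57).
Unique solution: x ≡ 35 (mod 57)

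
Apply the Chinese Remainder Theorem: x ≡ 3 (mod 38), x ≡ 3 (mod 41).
3

Using Chinese Remainder Theorem:
M = 38 × 41 = 1558
M1 = 41, M2 = 38
y1 = 41^(-1) mod 38 = 13
y2 = 38^(-1) mod 41 = 27
x = (3×41×13 + 3×38×27) mod 1558 = 3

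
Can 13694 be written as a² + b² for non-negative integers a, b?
Not possible

Factorization: 13694 = 2 × 41 × 167
By Fermat: n is sum of two squares iff every prime p ≡ 3 (mod 4) appears to even power.
Prime(s) ≡ 3 (mod 4) with odd exponent: [(167, 1)]
Therefore 13694 cannot be expressed as a² + b².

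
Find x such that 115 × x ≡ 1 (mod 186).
55

gcd(115, 186) = 1, so the inverse exists.
Extended Euclidean algorithm on (186, 115):
186 = 1 × 115 + 71  ⟹  71 = (1)·186 + (-1)·115
115 = 1 × 71 + 44  ⟹  44 = (-1)·186 + (2)·115
71 = 1 × 44 + 27  ⟹  27 = (2)·186 + (-3)·115
44 = 1 × 27 + 17  ⟹  17 = (-3)·186 + (5)·115
27 = 1 × 17 + 10  ⟹  10 = (5)·186 + (-8)·115
17 = 1 × 10 + 7  ⟹  7 = (-8)·186 + (13)·115
10 = 1 × 7 + 3  ⟹  3 = (13)·186 + (-21)·115
7 = 2 × 3 + 1  ⟹  1 = (-34)·186 + (55)·115
So (55)·115 ≡ 1 (mod 186), i.e. 115^(-1) ≡ 55 (mod 186).
Check: 115 × 55 = 6325 ≡ 1 (mod 186)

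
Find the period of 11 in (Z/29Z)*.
28

29 is prime, so ord(11) divides φ(29) = 28.
Divisors of 28: 1, 2, 4, 7, 14, 28.
Repeated squaring: 11^1 ≡ 11, 11^2 ≡ 5, 11^4 ≡ 25, 11^8 ≡ 16, 11^16 ≡ 24 (mod 29).
Test 11^d mod 29 for each divisor d in increasing order:
11^1 ≡ 11
11^2 ≡ 5
11^4 ≡ 25
11^7 = 11^4·11^2·11^1 ≡ 12
11^14 = 11^8·11^4·11^2 ≡ 28
11^28 = 11^16·11^8·11^4 ≡ 1  ← first divisor giving 1
The order is 28.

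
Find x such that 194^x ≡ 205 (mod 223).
187

Baby-step giant-step with step n = ⌈√223⌉ = 15.
Baby steps 194^j mod 223 (j:value) for j=0..14: 0:1, 1:194, 2:172, 3:141, 4:148, 5:168, 6:34, 7:129, 8:50, 9:111, 10:126, 11:137, 12:41, 13:149, 14:139.
Giant-step multiplier: 194^(-15) ≡ 194^(222-15) = 194^207 ≡ 118 (mod 223).
Giant steps γ_i = 205·118^i mod 223: γ_0=205, γ_1=106, γ_2=20, γ_3=130, γ_4=176, γ_5=29, γ_6=77, γ_7=166, γ_8=187, γ_9=212, γ_10=40, γ_11=37, γ_12=129 (in table at j=7).
x = i·n + j = 12·15 + 7 = 187.
Check: 194^187 ≡ 205 (mod 223).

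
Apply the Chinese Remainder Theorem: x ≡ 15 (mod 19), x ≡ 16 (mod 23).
338

Using Chinese Remainder Theorem:
M = 19 × 23 = 437
M1 = 23, M2 = 19
y1 = 23^(-1) mod 19 = 5
y2 = 19^(-1) mod 23 = 17
x = (15×23×5 + 16×19×17) mod 437 = 338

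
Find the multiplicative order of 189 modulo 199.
198

199 is prime, so ord(189) divides φ(199) = 198.
Divisors of 198: 1, 2, 3, 6, 9, 11, 18, 22, 33, 66, 99, 198.
Repeated squaring: 189^1 ≡ 189, 189^2 ≡ 100, 189^4 ≡ 50, 189^8 ≡ 112, 189^16 ≡ 7, 189^32 ≡ 49, 189^64 ≡ 13, 189^128 ≡ 169 (mod 199).
Test 189^d mod 199 for each divisor d in increasing order:
189^1 ≡ 189
189^2 ≡ 100
189^3 = 189^2·189^1 ≡ 194
189^6 = 189^4·189^2 ≡ 25
189^9 = 189^8·189^1 ≡ 74
189^11 = 189^8·189^2·189^1 ≡ 37
189^18 = 189^16·189^2 ≡ 103
189^22 = 189^16·189^4·189^2 ≡ 175
189^33 = 189^32·189^1 ≡ 107
189^66 = 189^64·189^2 ≡ 106
189^99 = 189^64·189^32·189^2·189^1 ≡ 198
189^198 = 189^128·189^64·189^4·189^2 ≡ 1  ← first divisor giving 1
The order is 198.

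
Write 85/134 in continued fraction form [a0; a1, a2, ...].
[0; 1, 1, 1, 2, 1, 3, 3]

Euclidean algorithm steps:
85 = 0 × 134 + 85
134 = 1 × 85 + 49
85 = 1 × 49 + 36
49 = 1 × 36 + 13
36 = 2 × 13 + 10
13 = 1 × 10 + 3
10 = 3 × 3 + 1
3 = 3 × 1 + 0
Continued fraction: [0; 1, 1, 1, 2, 1, 3, 3]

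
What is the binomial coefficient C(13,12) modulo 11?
2

Using Lucas' theorem:
Write n=13 and k=12 in base 11:
n in base 11: [1, 2]
k in base 11: [1, 1]
C(13,12) mod 11 = ∏ C(n_i, k_i) mod 11
Digit binomials (mod 11): C(1,1) = 1; C(2,1) = 2
Product: 1 × 2 = 2 ≡ 2 (mod 11)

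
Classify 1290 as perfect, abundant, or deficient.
abundant

Proper divisors of 1290: sum = 1 + 2 + 3 + 5 + 6 + 10 + 15 + 30 + 43 + 86 + 129 + 215 + 258 + 430 + 645 = 1878
Since 1878 > 1290, 1290 is abundant.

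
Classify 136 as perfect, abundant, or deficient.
deficient

Proper divisors of 136: sum = 1 + 2 + 4 + 8 + 17 + 34 + 68 = 134
Since 134 < 136, 136 is deficient.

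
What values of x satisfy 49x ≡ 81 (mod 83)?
x ≡ 44 (mod 83)

gcd(49, 83) = 1, which divides 81, so solutions exist.
Find 49^(-1) mod 83 by the extended Euclidean algorithm:
83 = 1 × 49 + 34  ⟹  34 = (1)·83 + (-1)·49
49 = 1 × 34 + 15  ⟹  15 = (-1)·83 + (2)·49
34 = 2 × 15 + 4  ⟹  4 = (3)·83 + (-5)·49
15 = 3 × 4 + 3  ⟹  3 = (-10)·83 + (17)·49
4 = 1 × 3 + 1  ⟹  1 = (13)·83 + (-22)·49
So (-22)·49 ≡ 1 (mod 83), i.e. 49^(-1) ≡ -22 ≡ 61 (mod 83).
x ≡ 61 × 81 = 4941 ≡ 44 (mod 83).
Check: 49 × 44 = 2156 ≡ 81 (mod 83).
Unique solution: x ≡ 44 (mod 83)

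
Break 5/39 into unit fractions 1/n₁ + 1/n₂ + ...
1/8 + 1/312

Greedy algorithm:
5/39: ceiling(39/5) = 8, use 1/8
1/312: ceiling(312/1) = 312, use 1/312
Result: 5/39 = 1/8 + 1/312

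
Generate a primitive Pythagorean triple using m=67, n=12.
(4345, 1608, 4633)

Euclid's formula: a = m² - n², b = 2mn, c = m² + n²
m = 67, n = 12
a = 67² - 12² = 4489 - 144 = 4345
b = 2 × 67 × 12 = 1608
c = 67² + 12² = 4489 + 144 = 4633
Verification: 4345² + 1608² = 18879025 + 2585664 = 21464689 = 4633² ✓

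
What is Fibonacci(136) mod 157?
127

Matrix identity: Q^n = [[F_(n+1), F_n], [F_n, F_(n-1)]] with Q = [[1,1],[1,0]].
n = 136 = 10001000₂. Square-and-multiply, entries mod 157:
Q^1 = [[1,1],[1,0]]
Q^2 = (Q^1)² = [[2,1],[1,1]]
Q^4 = (Q^2)² = [[5,3],[3,2]]
Q^8 = (Q^4)² = [[34,21],[21,13]]
Q^17 = (Q^8)²·Q = [[72,27],[27,45]]
Q^34 = (Q^17)² = [[104,19],[19,85]]
Q^68 = (Q^34)² = [[30,137],[137,50]]
Q^136 = (Q^68)² = [[44,127],[127,74]]
F_136 mod 157 = Q^136[0][1] = 127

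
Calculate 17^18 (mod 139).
63

Repeated squaring. Binary of 18 = 10010.
17^1 ≡ 17 (mod 139); 17^2 ≡ 11 (mod 139); 17^4 ≡ 121 (mod 139); 17^8 ≡ 46 (mod 139); 17^16 ≡ 31 (mod 139)
17^18 = 17^2 × 17^16 ≡ 63 (mod 139)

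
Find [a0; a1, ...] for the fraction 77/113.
[0; 1, 2, 7, 5]

Euclidean algorithm steps:
77 = 0 × 113 + 77
113 = 1 × 77 + 36
77 = 2 × 36 + 5
36 = 7 × 5 + 1
5 = 5 × 1 + 0
Continued fraction: [0; 1, 2, 7, 5]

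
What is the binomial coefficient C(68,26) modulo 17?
0

Using Lucas' theorem:
Write n=68 and k=26 in base 17:
n in base 17: [4, 0]
k in base 17: [1, 9]
C(68,26) mod 17 = ∏ C(n_i, k_i) mod 17
Digit binomials (mod 17): C(4,1) = 4; C(0,9) = 0 (k_i > n_i)
Product: 4 × 0 = 0 ≡ 0 (mod 17)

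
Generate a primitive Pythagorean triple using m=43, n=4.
(1833, 344, 1865)

Euclid's formula: a = m² - n², b = 2mn, c = m² + n²
m = 43, n = 4
a = 43² - 4² = 1849 - 16 = 1833
b = 2 × 43 × 4 = 344
c = 43² + 4² = 1849 + 16 = 1865
Verification: 1833² + 344² = 3359889 + 118336 = 3478225 = 1865² ✓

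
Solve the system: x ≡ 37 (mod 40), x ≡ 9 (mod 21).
597

Using Chinese Remainder Theorem:
M = 40 × 21 = 840
M1 = 21, M2 = 40
y1 = 21^(-1) mod 40 = 21
y2 = 40^(-1) mod 21 = 10
x = (37×21×21 + 9×40×10) mod 840 = 597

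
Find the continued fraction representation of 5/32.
[0; 6, 2, 2]

Euclidean algorithm steps:
5 = 0 × 32 + 5
32 = 6 × 5 + 2
5 = 2 × 2 + 1
2 = 2 × 1 + 0
Continued fraction: [0; 6, 2, 2]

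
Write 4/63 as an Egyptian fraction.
1/16 + 1/1008

Greedy algorithm:
4/63: ceiling(63/4) = 16, use 1/16
1/1008: ceiling(1008/1) = 1008, use 1/1008
Result: 4/63 = 1/16 + 1/1008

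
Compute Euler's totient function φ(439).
438

439 = 439
φ(n) = n × ∏(1 - 1/p) for each prime p dividing n
φ(439) = 439 × (1 - 1/439) = 438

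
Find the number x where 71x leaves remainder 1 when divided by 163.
62

gcd(71, 163) = 1, so the inverse exists.
Extended Euclidean algorithm on (163, 71):
163 = 2 × 71 + 21  ⟹  21 = (1)·163 + (-2)·71
71 = 3 × 21 + 8  ⟹  8 = (-3)·163 + (7)·71
21 = 2 × 8 + 5  ⟹  5 = (7)·163 + (-16)·71
8 = 1 × 5 + 3  ⟹  3 = (-10)·163 + (23)·71
5 = 1 × 3 + 2  ⟹  2 = (17)·163 + (-39)·71
3 = 1 × 2 + 1  ⟹  1 = (-27)·163 + (62)·71
So (62)·71 ≡ 1 (mod 163), i.e. 71^(-1) ≡ 62 (mod 163).
Check: 71 × 62 = 4402 ≡ 1 (mod 163)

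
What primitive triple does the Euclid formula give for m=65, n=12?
(4081, 1560, 4369)

Euclid's formula: a = m² - n², b = 2mn, c = m² + n²
m = 65, n = 12
a = 65² - 12² = 4225 - 144 = 4081
b = 2 × 65 × 12 = 1560
c = 65² + 12² = 4225 + 144 = 4369
Verification: 4081² + 1560² = 16654561 + 2433600 = 19088161 = 4369² ✓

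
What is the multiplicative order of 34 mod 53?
52

53 is prime, so ord(34) divides φ(53) = 52.
Divisors of 52: 1, 2, 4, 13, 26, 52.
Repeated squaring: 34^1 ≡ 34, 34^2 ≡ 43, 34^4 ≡ 47, 34^8 ≡ 36, 34^16 ≡ 24, 34^32 ≡ 46 (mod 53).
Test 34^d mod 53 for each divisor d in increasing order:
34^1 ≡ 34
34^2 ≡ 43
34^4 ≡ 47
34^13 = 34^8·34^4·34^1 ≡ 23
34^26 = 34^16·34^8·34^2 ≡ 52
34^52 = 34^32·34^16·34^4 ≡ 1  ← first divisor giving 1
The order is 52.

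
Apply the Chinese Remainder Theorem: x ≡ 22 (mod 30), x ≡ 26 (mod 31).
832

Using Chinese Remainder Theorem:
M = 30 × 31 = 930
M1 = 31, M2 = 30
y1 = 31^(-1) mod 30 = 1
y2 = 30^(-1) mod 31 = 30
x = (22×31×1 + 26×30×30) mod 930 = 832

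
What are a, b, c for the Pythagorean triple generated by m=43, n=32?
(825, 2752, 2873)

Euclid's formula: a = m² - n², b = 2mn, c = m² + n²
m = 43, n = 32
a = 43² - 32² = 1849 - 1024 = 825
b = 2 × 43 × 32 = 2752
c = 43² + 32² = 1849 + 1024 = 2873
Verification: 825² + 2752² = 680625 + 7573504 = 8254129 = 2873² ✓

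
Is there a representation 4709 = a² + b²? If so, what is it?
22² + 65² (a=22, b=65)

Factorization: 4709 = 17 × 277
By Fermat: n is sum of two squares iff every prime p ≡ 3 (mod 4) appears to even power.
All primes ≡ 3 (mod 4) appear to even power.
Search a = 0, 1, 2, … for 4709 - a² a perfect square: first hit at a = 22: 4709 - 484 = 4225 = 65².
4709 = 22² + 65² = 484 + 4225 ✓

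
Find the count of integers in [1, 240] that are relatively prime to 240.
64

240 = 2^4 × 3 × 5
φ(n) = n × ∏(1 - 1/p) for each prime p dividing n
φ(240) = 240 × (1 - 1/2) × (1 - 1/3) × (1 - 1/5) = 64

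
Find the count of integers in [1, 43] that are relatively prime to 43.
42

43 = 43
φ(n) = n × ∏(1 - 1/p) for each prime p dividing n
φ(43) = 43 × (1 - 1/43) = 42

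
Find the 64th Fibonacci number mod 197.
184

Matrix identity: Q^n = [[F_(n+1), F_n], [F_n, F_(n-1)]] with Q = [[1,1],[1,0]].
n = 64 = 1000000₂. Square-and-multiply, entries mod 197:
Q^1 = [[1,1],[1,0]]
Q^2 = (Q^1)² = [[2,1],[1,1]]
Q^4 = (Q^2)² = [[5,3],[3,2]]
Q^8 = (Q^4)² = [[34,21],[21,13]]
Q^16 = (Q^8)² = [[21,2],[2,19]]
Q^32 = (Q^16)² = [[51,80],[80,168]]
Q^64 = (Q^32)² = [[136,184],[184,149]]
F_64 mod 197 = Q^64[0][1] = 184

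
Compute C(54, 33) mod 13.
0

Using Lucas' theorem:
Write n=54 and k=33 in base 13:
n in base 13: [4, 2]
k in base 13: [2, 7]
C(54,33) mod 13 = ∏ C(n_i, k_i) mod 13
Digit binomials (mod 13): C(4,2) = 6; C(2,7) = 0 (k_i > n_i)
Product: 6 × 0 = 0 ≡ 0 (mod 13)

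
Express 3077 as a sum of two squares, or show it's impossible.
26² + 49² (a=26, b=49)

Factorization: 3077 = 17 × 181
By Fermat: n is sum of two squares iff every prime p ≡ 3 (mod 4) appears to even power.
All primes ≡ 3 (mod 4) appear to even power.
Search a = 0, 1, 2, … for 3077 - a² a perfect square: first hit at a = 26: 3077 - 676 = 2401 = 49².
3077 = 26² + 49² = 676 + 2401 ✓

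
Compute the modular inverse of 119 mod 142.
37

gcd(119, 142) = 1, so the inverse exists.
Extended Euclidean algorithm on (142, 119):
142 = 1 × 119 + 23  ⟹  23 = (1)·142 + (-1)·119
119 = 5 × 23 + 4  ⟹  4 = (-5)·142 + (6)·119
23 = 5 × 4 + 3  ⟹  3 = (26)·142 + (-31)·119
4 = 1 × 3 + 1  ⟹  1 = (-31)·142 + (37)·119
So (37)·119 ≡ 1 (mod 142), i.e. 119^(-1) ≡ 37 (mod 142).
Check: 119 × 37 = 4403 ≡ 1 (mod 142)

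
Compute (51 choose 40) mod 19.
2

Using Lucas' theorem:
Write n=51 and k=40 in base 19:
n in base 19: [2, 13]
k in base 19: [2, 2]
C(51,40) mod 19 = ∏ C(n_i, k_i) mod 19
Digit binomials (mod 19): C(2,2) = 1; C(13,2) = 78 ≡ 2
Product: 1 × 2 = 2 ≡ 2 (mod 19)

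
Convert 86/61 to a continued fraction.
[1; 2, 2, 3, 1, 2]

Euclidean algorithm steps:
86 = 1 × 61 + 25
61 = 2 × 25 + 11
25 = 2 × 11 + 3
11 = 3 × 3 + 2
3 = 1 × 2 + 1
2 = 2 × 1 + 0
Continued fraction: [1; 2, 2, 3, 1, 2]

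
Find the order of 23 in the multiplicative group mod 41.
10

41 is prime, so ord(23) divides φ(41) = 40.
Divisors of 40: 1, 2, 4, 5, 8, 10, 20, 40.
Repeated squaring: 23^1 ≡ 23, 23^2 ≡ 37, 23^4 ≡ 16, 23^8 ≡ 10, 23^16 ≡ 18, 23^32 ≡ 37 (mod 41).
Test 23^d mod 41 for each divisor d in increasing order:
23^1 ≡ 23
23^2 ≡ 37
23^4 ≡ 16
23^5 = 23^4·23^1 ≡ 40
23^8 ≡ 10
23^10 = 23^8·23^2 ≡ 1  ← first divisor giving 1
The order is 10.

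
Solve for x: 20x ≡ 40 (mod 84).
x ≡ 2 (mod 21)

gcd(20, 84) = 4, which divides 40, so solutions exist.
Divide through by 4: 5x ≡ 10 (mod 21).
Find 5^(-1) mod 21 by the extended Euclidean algorithm:
21 = 4 × 5 + 1  ⟹  1 = (1)·21 + (-4)·5
So (-4)·5 ≡ 1 (mod 21), i.e. 5^(-1) ≡ -4 ≡ 17 (mod 21).
x ≡ 17 × 10 = 170 ≡ 2 (mod 21).
Check: 20 × 2 = 40 ≡ 40 (mod 84).
x ≡ 2 (mod 21), giving 4 solutions mod 84.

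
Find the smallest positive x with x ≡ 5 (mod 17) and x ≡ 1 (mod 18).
73

Using Chinese Remainder Theorem:
M = 17 × 18 = 306
M1 = 18, M2 = 17
y1 = 18^(-1) mod 17 = 1
y2 = 17^(-1) mod 18 = 17
x = (5×18×1 + 1×17×17) mod 306 = 73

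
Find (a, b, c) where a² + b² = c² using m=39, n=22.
(1037, 1716, 2005)

Euclid's formula: a = m² - n², b = 2mn, c = m² + n²
m = 39, n = 22
a = 39² - 22² = 1521 - 484 = 1037
b = 2 × 39 × 22 = 1716
c = 39² + 22² = 1521 + 484 = 2005
Verification: 1037² + 1716² = 1075369 + 2944656 = 4020025 = 2005² ✓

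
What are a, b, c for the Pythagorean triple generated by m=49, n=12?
(2257, 1176, 2545)

Euclid's formula: a = m² - n², b = 2mn, c = m² + n²
m = 49, n = 12
a = 49² - 12² = 2401 - 144 = 2257
b = 2 × 49 × 12 = 1176
c = 49² + 12² = 2401 + 144 = 2545
Verification: 2257² + 1176² = 5094049 + 1382976 = 6477025 = 2545² ✓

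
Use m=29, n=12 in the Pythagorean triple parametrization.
(697, 696, 985)

Euclid's formula: a = m² - n², b = 2mn, c = m² + n²
m = 29, n = 12
a = 29² - 12² = 841 - 144 = 697
b = 2 × 29 × 12 = 696
c = 29² + 12² = 841 + 144 = 985
Verification: 697² + 696² = 485809 + 484416 = 970225 = 985² ✓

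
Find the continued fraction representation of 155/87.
[1; 1, 3, 1, 1, 2, 1, 2]

Euclidean algorithm steps:
155 = 1 × 87 + 68
87 = 1 × 68 + 19
68 = 3 × 19 + 11
19 = 1 × 11 + 8
11 = 1 × 8 + 3
8 = 2 × 3 + 2
3 = 1 × 2 + 1
2 = 2 × 1 + 0
Continued fraction: [1; 1, 3, 1, 1, 2, 1, 2]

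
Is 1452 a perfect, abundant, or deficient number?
abundant

Proper divisors of 1452: sum = 1 + 2 + 3 + 4 + 6 + 11 + 12 + 22 + ... + 242 + 363 + 484 + 726 (17 divisors) = 2272
Since 2272 > 1452, 1452 is abundant.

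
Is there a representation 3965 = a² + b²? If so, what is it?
11² + 62² (a=11, b=62)

Factorization: 3965 = 5 × 13 × 61
By Fermat: n is sum of two squares iff every prime p ≡ 3 (mod 4) appears to even power.
All primes ≡ 3 (mod 4) appear to even power.
Search a = 0, 1, 2, … for 3965 - a² a perfect square: first hit at a = 11: 3965 - 121 = 3844 = 62².
3965 = 11² + 62² = 121 + 3844 ✓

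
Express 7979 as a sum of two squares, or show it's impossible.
Not possible

Factorization: 7979 = 79 × 101
By Fermat: n is sum of two squares iff every prime p ≡ 3 (mod 4) appears to even power.
Prime(s) ≡ 3 (mod 4) with odd exponent: [(79, 1)]
Therefore 7979 cannot be expressed as a² + b².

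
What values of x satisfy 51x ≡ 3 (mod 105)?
x ≡ 33 (mod 35)

gcd(51, 105) = 3, which divides 3, so solutions exist.
Divide through by 3: 17x ≡ 1 (mod 35).
Find 17^(-1) mod 35 by the extended Euclidean algorithm:
35 = 2 × 17 + 1  ⟹  1 = (1)·35 + (-2)·17
So (-2)·17 ≡ 1 (mod 35), i.e. 17^(-1) ≡ -2 ≡ 33 (mod 35).
x ≡ 33 × 1 = 33 ≡ 33 (mod 35).
Check: 51 × 33 = 1683 ≡ 3 (mod 105).
x ≡ 33 (mod 35), giving 3 solutions mod 105.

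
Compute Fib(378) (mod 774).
262

Matrix identity: Q^n = [[F_(n+1), F_n], [F_n, F_(n-1)]] with Q = [[1,1],[1,0]].
n = 378 = 101111010₂. Square-and-multiply, entries mod 774:
Q^1 = [[1,1],[1,0]]
Q^2 = (Q^1)² = [[2,1],[1,1]]
Q^5 = (Q^2)²·Q = [[8,5],[5,3]]
Q^11 = (Q^5)²·Q = [[144,89],[89,55]]
Q^23 = (Q^11)²·Q = [[702,19],[19,683]]
Q^47 = (Q^23)²·Q = [[126,127],[127,773]]
Q^94 = (Q^47)² = [[271,395],[395,650]]
Q^189 = (Q^94)²·Q = [[377,362],[362,15]]
Q^378 = (Q^189)² = [[725,262],[262,463]]
F_378 mod 774 = Q^378[0][1] = 262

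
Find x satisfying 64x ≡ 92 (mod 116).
x ≡ 25 (mod 29)

gcd(64, 116) = 4, which divides 92, so solutions exist.
Divide through by 4: 16x ≡ 23 (mod 29).
Find 16^(-1) mod 29 by the extended Euclidean algorithm:
29 = 1 × 16 + 13  ⟹  13 = (1)·29 + (-1)·16
16 = 1 × 13 + 3  ⟹  3 = (-1)·29 + (2)·16
13 = 4 × 3 + 1  ⟹  1 = (5)·29 + (-9)·16
So (-9)·16 ≡ 1 (mod 29), i.e. 16^(-1) ≡ -9 ≡ 20 (mod 29).
x ≡ 20 × 23 = 460 ≡ 25 (mod 29).
Check: 64 × 25 = 1600 ≡ 92 (mod 116).
x ≡ 25 (mod 29), giving 4 solutions mod 116.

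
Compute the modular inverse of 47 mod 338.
187

gcd(47, 338) = 1, so the inverse exists.
Extended Euclidean algorithm on (338, 47):
338 = 7 × 47 + 9  ⟹  9 = (1)·338 + (-7)·47
47 = 5 × 9 + 2  ⟹  2 = (-5)·338 + (36)·47
9 = 4 × 2 + 1  ⟹  1 = (21)·338 + (-151)·47
So (-151)·47 ≡ 1 (mod 338), i.e. 47^(-1) ≡ -151 ≡ 187 (mod 338).
Check: 47 × 187 = 8789 ≡ 1 (mod 338)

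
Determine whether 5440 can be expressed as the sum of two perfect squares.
16² + 72² (a=16, b=72)

Factorization: 5440 = 2^6 × 5 × 17
By Fermat: n is sum of two squares iff every prime p ≡ 3 (mod 4) appears to even power.
All primes ≡ 3 (mod 4) appear to even power.
Search a = 0, 1, 2, … for 5440 - a² a perfect square: first hit at a = 16: 5440 - 256 = 5184 = 72².
5440 = 16² + 72² = 256 + 5184 ✓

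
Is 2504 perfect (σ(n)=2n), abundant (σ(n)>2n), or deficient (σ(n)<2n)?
deficient

Proper divisors of 2504: sum = 1 + 2 + 4 + 8 + 313 + 626 + 1252 = 2206
Since 2206 < 2504, 2504 is deficient.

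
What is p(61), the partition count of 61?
1121505

p(n) counts ways to write n as a sum of positive integers (order ignored).
Euler's pentagonal recurrence: p(k) = p(k-1) + p(k-2) - p(k-5) - p(k-7) + p(k-12) + p(k-15) - ... (offsets j(3j∓1)/2, signs ++--, p(0)=1, p(<0)=0).
DP table for k = 0..60: p(0)=1, p(1)=1, p(2)=2, p(3)=3, p(4)=5, p(5)=7, p(6)=11, p(7)=15, p(8)=22, p(9)=30, p(10)=42, p(11)=56, p(12)=77, p(13)=101, p(14)=135, p(15)=176, p(16)=231, p(17)=297, p(18)=385, p(19)=490, p(20)=627, p(21)=792, p(22)=1002, p(23)=1255, p(24)=1575, p(25)=1958, p(26)=2436, p(27)=3010, p(28)=3718, p(29)=4565, p(30)=5604, p(31)=6842, p(32)=8349, p(33)=10143, p(34)=12310, p(35)=14883, p(36)=17977, p(37)=21637, p(38)=26015, p(39)=31185, p(40)=37338, p(41)=44583, p(42)=53174, p(43)=63261, p(44)=75175, p(45)=89134, p(46)=105558, p(47)=124754, p(48)=147273, p(49)=173525, p(50)=204226, p(51)=239943, p(52)=281589, p(53)=329931, p(54)=386155, p(55)=451276, p(56)=526823, p(57)=614154, p(58)=715220, p(59)=831820, p(60)=966467.
Final step: p(61) = p(60) + p(59) - p(56) - p(54) + p(49) + p(46) - p(39) - p(35) + p(26) + p(21) - p(10) - p(4)
= 966467 + 831820 - 526823 - 386155 + 173525 + 105558 - 31185 - 14883 + 2436 + 792 - 42 - 5
= 1121505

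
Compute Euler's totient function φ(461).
460

461 = 461
φ(n) = n × ∏(1 - 1/p) for each prime p dividing n
φ(461) = 461 × (1 - 1/461) = 460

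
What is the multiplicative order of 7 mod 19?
3

19 is prime, so ord(7) divides φ(19) = 18.
Divisors of 18: 1, 2, 3, 6, 9, 18.
Repeated squaring: 7^1 ≡ 7, 7^2 ≡ 11, 7^4 ≡ 7, 7^8 ≡ 11, 7^16 ≡ 7 (mod 19).
Test 7^d mod 19 for each divisor d in increasing order:
7^1 ≡ 7
7^2 ≡ 11
7^3 = 7^2·7^1 ≡ 1  ← first divisor giving 1
The order is 3.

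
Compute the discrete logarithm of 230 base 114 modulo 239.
155

Baby-step giant-step with step n = ⌈√239⌉ = 16.
Baby steps 114^j mod 239 (j:value) for j=0..15: 0:1, 1:114, 2:90, 3:222, 4:213, 5:143, 6:50, 7:203, 8:198, 9:106, 10:134, 11:219, 12:110, 13:112, 14:101, 15:42.
Giant-step multiplier: 114^(-16) ≡ 114^(238-16) = 114^222 ≡ 30 (mod 239).
Giant steps γ_i = 230·30^i mod 239: γ_0=230, γ_1=208, γ_2=26, γ_3=63, γ_4=217, γ_5=57, γ_6=37, γ_7=154, γ_8=79, γ_9=219 (in table at j=11).
x = i·n + j = 9·16 + 11 = 155.
Check: 114^155 ≡ 230 (mod 239).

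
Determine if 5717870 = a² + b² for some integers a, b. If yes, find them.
Not possible

Factorization: 5717870 = 2 × 5 × 83^3
By Fermat: n is sum of two squares iff every prime p ≡ 3 (mod 4) appears to even power.
Prime(s) ≡ 3 (mod 4) with odd exponent: [(83, 3)]
Therefore 5717870 cannot be expressed as a² + b².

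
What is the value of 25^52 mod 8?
1

Repeated squaring. Binary of 52 = 110100.
25^1 ≡ 1 (mod 8); 25^2 ≡ 1 (mod 8); 25^4 ≡ 1 (mod 8); 25^8 ≡ 1 (mod 8); 25^16 ≡ 1 (mod 8); 25^32 ≡ 1 (mod 8)
25^52 = 25^4 × 25^16 × 25^32 ≡ 1 (mod 8)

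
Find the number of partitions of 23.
1255

p(n) counts ways to write n as a sum of positive integers (order ignored).
Euler's pentagonal recurrence: p(k) = p(k-1) + p(k-2) - p(k-5) - p(k-7) + p(k-12) + p(k-15) - ... (offsets j(3j∓1)/2, signs ++--, p(0)=1, p(<0)=0).
DP table for k = 0..22: p(0)=1, p(1)=1, p(2)=2, p(3)=3, p(4)=5, p(5)=7, p(6)=11, p(7)=15, p(8)=22, p(9)=30, p(10)=42, p(11)=56, p(12)=77, p(13)=101, p(14)=135, p(15)=176, p(16)=231, p(17)=297, p(18)=385, p(19)=490, p(20)=627, p(21)=792, p(22)=1002.
Final step: p(23) = p(22) + p(21) - p(18) - p(16) + p(11) + p(8) - p(1)
= 1002 + 792 - 385 - 231 + 56 + 22 - 1
= 1255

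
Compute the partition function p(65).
2012558

p(n) counts ways to write n as a sum of positive integers (order ignored).
Euler's pentagonal recurrence: p(k) = p(k-1) + p(k-2) - p(k-5) - p(k-7) + p(k-12) + p(k-15) - ... (offsets j(3j∓1)/2, signs ++--, p(0)=1, p(<0)=0).
DP table for k = 0..64: p(0)=1, p(1)=1, p(2)=2, p(3)=3, p(4)=5, p(5)=7, p(6)=11, p(7)=15, p(8)=22, p(9)=30, p(10)=42, p(11)=56, p(12)=77, p(13)=101, p(14)=135, p(15)=176, p(16)=231, p(17)=297, p(18)=385, p(19)=490, p(20)=627, p(21)=792, p(22)=1002, p(23)=1255, p(24)=1575, p(25)=1958, p(26)=2436, p(27)=3010, p(28)=3718, p(29)=4565, p(30)=5604, p(31)=6842, p(32)=8349, p(33)=10143, p(34)=12310, p(35)=14883, p(36)=17977, p(37)=21637, p(38)=26015, p(39)=31185, p(40)=37338, p(41)=44583, p(42)=53174, p(43)=63261, p(44)=75175, p(45)=89134, p(46)=105558, p(47)=124754, p(48)=147273, p(49)=173525, p(50)=204226, p(51)=239943, p(52)=281589, p(53)=329931, p(54)=386155, p(55)=451276, p(56)=526823, p(57)=614154, p(58)=715220, p(59)=831820, p(60)=966467, p(61)=1121505, p(62)=1300156, p(63)=1505499, p(64)=1741630.
Final step: p(65) = p(64) + p(63) - p(60) - p(58) + p(53) + p(50) - p(43) - p(39) + p(30) + p(25) - p(14) - p(8)
= 1741630 + 1505499 - 966467 - 715220 + 329931 + 204226 - 63261 - 31185 + 5604 + 1958 - 135 - 22
= 2012558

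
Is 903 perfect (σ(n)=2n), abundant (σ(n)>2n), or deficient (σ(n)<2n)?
deficient

Proper divisors of 903: sum = 1 + 3 + 7 + 21 + 43 + 129 + 301 = 505
Since 505 < 903, 903 is deficient.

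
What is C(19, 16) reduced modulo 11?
1

Using Lucas' theorem:
Write n=19 and k=16 in base 11:
n in base 11: [1, 8]
k in base 11: [1, 5]
C(19,16) mod 11 = ∏ C(n_i, k_i) mod 11
Digit binomials (mod 11): C(1,1) = 1; C(8,5) = 56 ≡ 1
Product: 1 × 1 = 1 ≡ 1 (mod 11)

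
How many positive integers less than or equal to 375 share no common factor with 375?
200

375 = 3 × 5^3
φ(n) = n × ∏(1 - 1/p) for each prime p dividing n
φ(375) = 375 × (1 - 1/3) × (1 - 1/5) = 200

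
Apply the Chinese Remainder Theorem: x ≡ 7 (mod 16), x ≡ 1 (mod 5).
71

Using Chinese Remainder Theorem:
M = 16 × 5 = 80
M1 = 5, M2 = 16
y1 = 5^(-1) mod 16 = 13
y2 = 16^(-1) mod 5 = 1
x = (7×5×13 + 1×16×1) mod 80 = 71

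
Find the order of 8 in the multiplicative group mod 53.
52

53 is prime, so ord(8) divides φ(53) = 52.
Divisors of 52: 1, 2, 4, 13, 26, 52.
Repeated squaring: 8^1 ≡ 8, 8^2 ≡ 11, 8^4 ≡ 15, 8^8 ≡ 13, 8^16 ≡ 10, 8^32 ≡ 47 (mod 53).
Test 8^d mod 53 for each divisor d in increasing order:
8^1 ≡ 8
8^2 ≡ 11
8^4 ≡ 15
8^13 = 8^8·8^4·8^1 ≡ 23
8^26 = 8^16·8^8·8^2 ≡ 52
8^52 = 8^32·8^16·8^4 ≡ 1  ← first divisor giving 1
The order is 52.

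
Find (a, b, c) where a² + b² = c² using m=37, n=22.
(885, 1628, 1853)

Euclid's formula: a = m² - n², b = 2mn, c = m² + n²
m = 37, n = 22
a = 37² - 22² = 1369 - 484 = 885
b = 2 × 37 × 22 = 1628
c = 37² + 22² = 1369 + 484 = 1853
Verification: 885² + 1628² = 783225 + 2650384 = 3433609 = 1853² ✓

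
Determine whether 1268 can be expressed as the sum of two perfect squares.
22² + 28² (a=22, b=28)

Factorization: 1268 = 2^2 × 317
By Fermat: n is sum of two squares iff every prime p ≡ 3 (mod 4) appears to even power.
All primes ≡ 3 (mod 4) appear to even power.
Search a = 0, 1, 2, … for 1268 - a² a perfect square: first hit at a = 22: 1268 - 484 = 784 = 28².
1268 = 22² + 28² = 484 + 784 ✓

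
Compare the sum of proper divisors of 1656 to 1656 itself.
abundant

Proper divisors of 1656: sum = 1 + 2 + 3 + 4 + 6 + 8 + 9 + 12 + ... + 276 + 414 + 552 + 828 (23 divisors) = 3024
Since 3024 > 1656, 1656 is abundant.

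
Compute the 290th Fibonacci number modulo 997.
160

Matrix identity: Q^n = [[F_(n+1), F_n], [F_n, F_(n-1)]] with Q = [[1,1],[1,0]].
n = 290 = 100100010₂. Square-and-multiply, entries mod 997:
Q^1 = [[1,1],[1,0]]
Q^2 = (Q^1)² = [[2,1],[1,1]]
Q^4 = (Q^2)² = [[5,3],[3,2]]
Q^9 = (Q^4)²·Q = [[55,34],[34,21]]
Q^18 = (Q^9)² = [[193,590],[590,600]]
Q^36 = (Q^18)² = [[507,277],[277,230]]
Q^72 = (Q^36)² = [[780,761],[761,19]]
Q^145 = (Q^72)²·Q = [[960,94],[94,866]]
Q^290 = (Q^145)² = [[235,160],[160,75]]
F_290 mod 997 = Q^290[0][1] = 160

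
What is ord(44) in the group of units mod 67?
66

67 is prime, so ord(44) divides φ(67) = 66.
Divisors of 66: 1, 2, 3, 6, 11, 22, 33, 66.
Repeated squaring: 44^1 ≡ 44, 44^2 ≡ 60, 44^4 ≡ 49, 44^8 ≡ 56, 44^16 ≡ 54, 44^32 ≡ 35, 44^64 ≡ 19 (mod 67).
Test 44^d mod 67 for each divisor d in increasing order:
44^1 ≡ 44
44^2 ≡ 60
44^3 = 44^2·44^1 ≡ 27
44^6 = 44^4·44^2 ≡ 59
44^11 = 44^8·44^2·44^1 ≡ 38
44^22 = 44^16·44^4·44^2 ≡ 37
44^33 = 44^32·44^1 ≡ 66
44^66 = 44^64·44^2 ≡ 1  ← first divisor giving 1
The order is 66.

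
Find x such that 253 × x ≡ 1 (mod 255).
127

gcd(253, 255) = 1, so the inverse exists.
Extended Euclidean algorithm on (255, 253):
255 = 1 × 253 + 2  ⟹  2 = (1)·255 + (-1)·253
253 = 126 × 2 + 1  ⟹  1 = (-126)·255 + (127)·253
So (127)·253 ≡ 1 (mod 255), i.e. 253^(-1) ≡ 127 (mod 255).
Check: 253 × 127 = 32131 ≡ 1 (mod 255)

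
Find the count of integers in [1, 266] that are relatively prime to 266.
108

266 = 2 × 7 × 19
φ(n) = n × ∏(1 - 1/p) for each prime p dividing n
φ(266) = 266 × (1 - 1/2) × (1 - 1/7) × (1 - 1/19) = 108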